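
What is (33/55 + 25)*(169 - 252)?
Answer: -10624/5 ≈ -2124.8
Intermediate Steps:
(33/55 + 25)*(169 - 252) = (33*(1/55) + 25)*(-83) = (⅗ + 25)*(-83) = (128/5)*(-83) = -10624/5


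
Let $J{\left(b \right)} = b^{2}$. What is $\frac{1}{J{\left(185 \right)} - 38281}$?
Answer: $- \frac{1}{4056} \approx -0.00024655$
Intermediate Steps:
$\frac{1}{J{\left(185 \right)} - 38281} = \frac{1}{185^{2} - 38281} = \frac{1}{34225 - 38281} = \frac{1}{-4056} = - \frac{1}{4056}$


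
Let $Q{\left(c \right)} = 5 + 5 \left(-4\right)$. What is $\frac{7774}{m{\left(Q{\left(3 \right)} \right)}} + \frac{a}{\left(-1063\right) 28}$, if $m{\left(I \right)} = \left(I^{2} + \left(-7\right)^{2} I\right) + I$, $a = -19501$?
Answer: $- \frac{31592473}{2232300} \approx -14.152$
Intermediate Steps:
$Q{\left(c \right)} = -15$ ($Q{\left(c \right)} = 5 - 20 = -15$)
$m{\left(I \right)} = I^{2} + 50 I$ ($m{\left(I \right)} = \left(I^{2} + 49 I\right) + I = I^{2} + 50 I$)
$\frac{7774}{m{\left(Q{\left(3 \right)} \right)}} + \frac{a}{\left(-1063\right) 28} = \frac{7774}{\left(-15\right) \left(50 - 15\right)} - \frac{19501}{\left(-1063\right) 28} = \frac{7774}{\left(-15\right) 35} - \frac{19501}{-29764} = \frac{7774}{-525} - - \frac{19501}{29764} = 7774 \left(- \frac{1}{525}\right) + \frac{19501}{29764} = - \frac{7774}{525} + \frac{19501}{29764} = - \frac{31592473}{2232300}$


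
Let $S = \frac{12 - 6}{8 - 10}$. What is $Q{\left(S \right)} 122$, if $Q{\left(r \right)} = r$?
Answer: $-366$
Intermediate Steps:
$S = -3$ ($S = \frac{6}{-2} = 6 \left(- \frac{1}{2}\right) = -3$)
$Q{\left(S \right)} 122 = \left(-3\right) 122 = -366$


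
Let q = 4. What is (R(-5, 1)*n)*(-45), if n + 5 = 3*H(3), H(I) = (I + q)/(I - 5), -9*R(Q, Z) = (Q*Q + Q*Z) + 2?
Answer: -1705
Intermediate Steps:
R(Q, Z) = -2/9 - Q²/9 - Q*Z/9 (R(Q, Z) = -((Q*Q + Q*Z) + 2)/9 = -((Q² + Q*Z) + 2)/9 = -(2 + Q² + Q*Z)/9 = -2/9 - Q²/9 - Q*Z/9)
H(I) = (4 + I)/(-5 + I) (H(I) = (I + 4)/(I - 5) = (4 + I)/(-5 + I))
n = -31/2 (n = -5 + 3*((4 + 3)/(-5 + 3)) = -5 + 3*(7/(-2)) = -5 + 3*(-½*7) = -5 + 3*(-7/2) = -5 - 21/2 = -31/2 ≈ -15.500)
(R(-5, 1)*n)*(-45) = ((-2/9 - ⅑*(-5)² - ⅑*(-5)*1)*(-31/2))*(-45) = ((-2/9 - ⅑*25 + 5/9)*(-31/2))*(-45) = ((-2/9 - 25/9 + 5/9)*(-31/2))*(-45) = -22/9*(-31/2)*(-45) = (341/9)*(-45) = -1705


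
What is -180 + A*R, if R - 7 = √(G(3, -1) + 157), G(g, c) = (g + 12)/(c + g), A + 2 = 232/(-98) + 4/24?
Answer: -8795/42 - 1235*√658/588 ≈ -263.28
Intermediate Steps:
A = -1235/294 (A = -2 + (232/(-98) + 4/24) = -2 + (232*(-1/98) + 4*(1/24)) = -2 + (-116/49 + ⅙) = -2 - 647/294 = -1235/294 ≈ -4.2007)
G(g, c) = (12 + g)/(c + g)
R = 7 + √658/2 (R = 7 + √((12 + 3)/(-1 + 3) + 157) = 7 + √(15/2 + 157) = 7 + √(329/2) = 7 + √658/2 ≈ 19.826)
-180 + A*R = -180 - 1235*(7 + √658/2)/294 = -180 + (-1235/42 - 1235*√658/588) = -8795/42 - 1235*√658/588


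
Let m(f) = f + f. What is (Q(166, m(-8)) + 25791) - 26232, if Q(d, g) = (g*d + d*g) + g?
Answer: -5769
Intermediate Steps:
m(f) = 2*f
Q(d, g) = g + 2*d*g (Q(d, g) = (d*g + d*g) + g = 2*d*g + g = g + 2*d*g)
(Q(166, m(-8)) + 25791) - 26232 = ((2*(-8))*(1 + 2*166) + 25791) - 26232 = (-16*(1 + 332) + 25791) - 26232 = (-16*333 + 25791) - 26232 = (-5328 + 25791) - 26232 = 20463 - 26232 = -5769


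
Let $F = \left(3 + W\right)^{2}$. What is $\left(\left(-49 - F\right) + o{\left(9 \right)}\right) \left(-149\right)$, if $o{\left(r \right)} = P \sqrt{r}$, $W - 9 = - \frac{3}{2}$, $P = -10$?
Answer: $\frac{112793}{4} \approx 28198.0$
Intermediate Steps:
$W = \frac{15}{2}$ ($W = 9 - \frac{3}{2} = \frac{15}{2} \approx 7.5$)
$F = \frac{441}{4}$ ($F = \left(3 + \frac{15}{2}\right)^{2} = \left(\frac{21}{2}\right)^{2} = \frac{441}{4} \approx 110.25$)
$o{\left(r \right)} = - 10 \sqrt{r}$
$\left(\left(-49 - F\right) + o{\left(9 \right)}\right) \left(-149\right) = \left(\left(-49 - \frac{441}{4}\right) - 10 \sqrt{9}\right) \left(-149\right) = \left(\left(-49 - \frac{441}{4}\right) - 30\right) \left(-149\right) = \left(- \frac{637}{4} - 30\right) \left(-149\right) = \left(- \frac{757}{4}\right) \left(-149\right) = \frac{112793}{4}$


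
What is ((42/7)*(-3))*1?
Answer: -18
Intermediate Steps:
((42/7)*(-3))*1 = ((42*(⅐))*(-3))*1 = (6*(-3))*1 = -18*1 = -18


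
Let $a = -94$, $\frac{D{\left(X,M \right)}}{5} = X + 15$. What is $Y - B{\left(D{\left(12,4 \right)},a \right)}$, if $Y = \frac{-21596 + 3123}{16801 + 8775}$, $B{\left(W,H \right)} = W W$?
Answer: $- \frac{466141073}{25576} \approx -18226.0$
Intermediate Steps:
$D{\left(X,M \right)} = 75 + 5 X$ ($D{\left(X,M \right)} = 5 \left(X + 15\right) = 5 \left(15 + X\right) = 75 + 5 X$)
$B{\left(W,H \right)} = W^{2}$
$Y = - \frac{18473}{25576} \approx -0.72228$
$Y - B{\left(D{\left(12,4 \right)},a \right)} = - \frac{18473}{25576} - \left(75 + 5 \cdot 12\right)^{2} = - \frac{18473}{25576} - \left(75 + 60\right)^{2} = - \frac{18473}{25576} - 135^{2} = - \frac{18473}{25576} - 18225 = - \frac{466141073}{25576}$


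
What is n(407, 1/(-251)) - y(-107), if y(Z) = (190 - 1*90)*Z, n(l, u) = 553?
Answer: 11253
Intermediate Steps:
y(Z) = 100*Z (y(Z) = (190 - 90)*Z = 100*Z)
n(407, 1/(-251)) - y(-107) = 553 - 100*(-107) = 553 - 1*(-10700) = 553 + 10700 = 11253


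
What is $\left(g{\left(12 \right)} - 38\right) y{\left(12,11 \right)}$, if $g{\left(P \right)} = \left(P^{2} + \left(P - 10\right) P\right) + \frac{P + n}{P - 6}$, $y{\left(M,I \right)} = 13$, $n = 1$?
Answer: $\frac{10309}{6} \approx 1718.2$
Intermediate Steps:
$g{\left(P \right)} = P^{2} + P \left(-10 + P\right) + \frac{1 + P}{-6 + P}$ ($g{\left(P \right)} = \left(P^{2} + \left(P - 10\right) P\right) + \frac{P + 1}{P - 6} = \left(P^{2} + \left(-10 + P\right) P\right) + \frac{1 + P}{-6 + P} = \left(P^{2} + P \left(-10 + P\right)\right) + \frac{1 + P}{-6 + P} = P^{2} + P \left(-10 + P\right) + \frac{1 + P}{-6 + P}$)
$\left(g{\left(12 \right)} - 38\right) y{\left(12,11 \right)} = \left(\frac{1 - 22 \cdot 12^{2} + 2 \cdot 12^{3} + 61 \cdot 12}{-6 + 12} - 38\right) 13 = \left(\frac{1 - 3168 + 2 \cdot 1728 + 732}{6} - 38\right) 13 = \left(\frac{1 - 3168 + 3456 + 732}{6} - 38\right) 13 = \left(\frac{1}{6} \cdot 1021 - 38\right) 13 = \left(\frac{1021}{6} - 38\right) 13 = \frac{793}{6} \cdot 13 = \frac{10309}{6}$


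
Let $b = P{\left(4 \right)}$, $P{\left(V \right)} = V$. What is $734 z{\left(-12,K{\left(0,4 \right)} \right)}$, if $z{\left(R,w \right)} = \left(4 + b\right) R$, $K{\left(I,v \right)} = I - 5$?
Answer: $-70464$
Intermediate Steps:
$K{\left(I,v \right)} = -5 + I$
$b = 4$
$z{\left(R,w \right)} = 8 R$ ($z{\left(R,w \right)} = \left(4 + 4\right) R = 8 R$)
$734 z{\left(-12,K{\left(0,4 \right)} \right)} = 734 \cdot 8 \left(-12\right) = 734 \left(-96\right) = -70464$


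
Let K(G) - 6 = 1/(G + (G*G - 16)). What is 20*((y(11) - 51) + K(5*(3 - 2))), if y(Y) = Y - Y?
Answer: -6290/7 ≈ -898.57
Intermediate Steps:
y(Y) = 0
K(G) = 6 + 1/(-16 + G + G**2) (K(G) = 6 + 1/(G + (G*G - 16)) = 6 + 1/(G + (G**2 - 16)) = 6 + 1/(G + (-16 + G**2)) = 6 + 1/(-16 + G + G**2))
20*((y(11) - 51) + K(5*(3 - 2))) = 20*((0 - 51) + (-95 + 6*(5*(3 - 2)) + 6*(5*(3 - 2))**2)/(-16 + 5*(3 - 2) + (5*(3 - 2))**2)) = 20*(-51 + (-95 + 6*(5*1) + 6*(5*1)**2)/(-16 + 5*1 + (5*1)**2)) = 20*(-51 + (-95 + 6*5 + 6*5**2)/(-16 + 5 + 5**2)) = 20*(-51 + (-95 + 30 + 6*25)/(-16 + 5 + 25)) = 20*(-51 + (-95 + 30 + 150)/14) = 20*(-51 + (1/14)*85) = 20*(-51 + 85/14) = 20*(-629/14) = -6290/7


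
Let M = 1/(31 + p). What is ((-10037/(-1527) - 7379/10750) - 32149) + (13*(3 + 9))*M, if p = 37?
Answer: -8969192923211/279059250 ≈ -32141.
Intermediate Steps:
M = 1/68 (M = 1/(31 + 37) = 1/68 ≈ 0.014706)
((-10037/(-1527) - 7379/10750) - 32149) + (13*(3 + 9))*M = ((-10037/(-1527) - 7379/10750) - 32149) + (13*(3 + 9))*(1/68) = ((-10037*(-1/1527) - 7379*1/10750) - 32149) + (13*12)*(1/68) = ((10037/1527 - 7379/10750) - 32149) + 156*(1/68) = (96630017/16415250 - 32149) + 39/17 = -527637242233/16415250 + 39/17 = -8969192923211/279059250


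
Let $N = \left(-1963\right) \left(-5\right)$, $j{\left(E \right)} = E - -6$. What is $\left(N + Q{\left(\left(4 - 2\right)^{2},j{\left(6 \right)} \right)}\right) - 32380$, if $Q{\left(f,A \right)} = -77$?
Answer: $-22642$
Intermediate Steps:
$j{\left(E \right)} = 6 + E$ ($j{\left(E \right)} = E + 6 = 6 + E$)
$N = 9815$
$\left(N + Q{\left(\left(4 - 2\right)^{2},j{\left(6 \right)} \right)}\right) - 32380 = \left(9815 - 77\right) - 32380 = 9738 - 32380 = -22642$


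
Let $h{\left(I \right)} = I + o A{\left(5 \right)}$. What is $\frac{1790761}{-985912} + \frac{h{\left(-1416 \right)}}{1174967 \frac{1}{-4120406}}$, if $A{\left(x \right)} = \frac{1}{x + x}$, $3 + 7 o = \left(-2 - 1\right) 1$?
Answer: $\frac{201268992712045091}{40544492271640} \approx 4964.1$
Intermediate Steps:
$o = - \frac{6}{7}$ ($o = - \frac{3}{7} + \frac{\left(-2 - 1\right) 1}{7} = - \frac{3}{7} + \frac{\left(-3\right) 1}{7} = - \frac{3}{7} + \frac{1}{7} \left(-3\right) = - \frac{3}{7} - \frac{3}{7} = - \frac{6}{7} \approx -0.85714$)
$A{\left(x \right)} = \frac{1}{2 x}$
$h{\left(I \right)} = - \frac{3}{35} + I$ ($h{\left(I \right)} = I - \frac{6 \frac{1}{2 \cdot 5}}{7} = I - \frac{6 \cdot \frac{1}{2} \cdot \frac{1}{5}}{7} = I - \frac{3}{35} = - \frac{3}{35} + I$)
$\frac{1790761}{-985912} + \frac{h{\left(-1416 \right)}}{1174967 \frac{1}{-4120406}} = \frac{1790761}{-985912} + \frac{- \frac{3}{35} - 1416}{1174967 \frac{1}{-4120406}} = 1790761 \left(- \frac{1}{985912}\right) - \frac{49563}{35 \cdot 1174967 \left(- \frac{1}{4120406}\right)} = - \frac{1790761}{985912} - \frac{49563}{35 \left(- \frac{1174967}{4120406}\right)} = - \frac{1790761}{985912} - - \frac{204219682578}{41123845} = - \frac{1790761}{985912} + \frac{204219682578}{41123845} = \frac{201268992712045091}{40544492271640}$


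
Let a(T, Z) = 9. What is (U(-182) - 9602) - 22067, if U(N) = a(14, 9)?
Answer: -31660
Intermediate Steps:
U(N) = 9
(U(-182) - 9602) - 22067 = (9 - 9602) - 22067 = -9593 - 22067 = -31660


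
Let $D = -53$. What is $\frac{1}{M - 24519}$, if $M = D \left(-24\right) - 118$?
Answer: $- \frac{1}{23365} \approx -4.2799 \cdot 10^{-5}$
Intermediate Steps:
$M = 1154$ ($M = \left(-53\right) \left(-24\right) - 118 = 1272 - 118 = 1154$)
$\frac{1}{M - 24519} = \frac{1}{1154 - 24519} = \frac{1}{-23365} = - \frac{1}{23365}$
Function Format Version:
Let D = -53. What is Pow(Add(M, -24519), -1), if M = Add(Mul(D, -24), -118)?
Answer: Rational(-1, 23365) ≈ -4.2799e-5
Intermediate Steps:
M = 1154 (M = Add(Mul(-53, -24), -118) = Add(1272, -118) = 1154)
Pow(Add(M, -24519), -1) = Pow(Add(1154, -24519), -1) = Pow(-23365, -1) = Rational(-1, 23365)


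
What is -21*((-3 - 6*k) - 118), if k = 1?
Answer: 2667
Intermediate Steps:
-21*((-3 - 6*k) - 118) = -21*((-3 - 6*1) - 118) = -21*((-3 - 6) - 118) = -21*(-9 - 118) = -21*(-127) = 2667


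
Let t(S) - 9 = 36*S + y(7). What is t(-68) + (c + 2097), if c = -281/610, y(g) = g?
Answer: -204631/610 ≈ -335.46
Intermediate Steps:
c = -281/610 (c = -281*1/610 = -281/610 ≈ -0.46066)
t(S) = 16 + 36*S (t(S) = 9 + (36*S + 7) = 9 + (7 + 36*S) = 16 + 36*S)
t(-68) + (c + 2097) = (16 + 36*(-68)) + (-281/610 + 2097) = (16 - 2448) + 1278889/610 = -2432 + 1278889/610 = -204631/610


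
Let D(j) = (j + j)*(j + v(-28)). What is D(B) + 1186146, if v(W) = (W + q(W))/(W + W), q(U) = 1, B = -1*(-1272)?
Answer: 30963384/7 ≈ 4.4233e+6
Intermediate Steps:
B = 1272
v(W) = (1 + W)/(2*W) (v(W) = (W + 1)/(W + W) = (1 + W)/((2*W)) = (1 + W)*(1/(2*W)) = (1 + W)/(2*W))
D(j) = 2*j*(27/56 + j) (D(j) = (j + j)*(j + (1/2)*(1 - 28)/(-28)) = (2*j)*(j + (1/2)*(-1/28)*(-27)) = (2*j)*(j + 27/56) = (2*j)*(27/56 + j) = 2*j*(27/56 + j))
D(B) + 1186146 = (1/28)*1272*(27 + 56*1272) + 1186146 = (1/28)*1272*(27 + 71232) + 1186146 = (1/28)*1272*71259 + 1186146 = 22660362/7 + 1186146 = 30963384/7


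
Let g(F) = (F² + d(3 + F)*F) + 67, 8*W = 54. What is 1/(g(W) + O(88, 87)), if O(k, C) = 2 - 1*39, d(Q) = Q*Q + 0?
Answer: 64/45903 ≈ 0.0013942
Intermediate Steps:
W = 27/4 (W = (⅛)*54 = 27/4 ≈ 6.7500)
d(Q) = Q² (d(Q) = Q² + 0 = Q²)
O(k, C) = -37 (O(k, C) = 2 - 39 = -37)
g(F) = 67 + F² + F*(3 + F)² (g(F) = (F² + (3 + F)²*F) + 67 = (F² + F*(3 + F)²) + 67 = 67 + F² + F*(3 + F)²)
1/(g(W) + O(88, 87)) = 1/((67 + (27/4)² + 27*(3 + 27/4)²/4) - 37) = 1/((67 + 729/16 + 27*(39/4)²/4) - 37) = 1/((67 + 729/16 + (27/4)*(1521/16)) - 37) = 1/((67 + 729/16 + 41067/64) - 37) = 1/(48271/64 - 37) = 1/(45903/64) = 64/45903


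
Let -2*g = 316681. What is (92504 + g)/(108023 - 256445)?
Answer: 43891/98948 ≈ 0.44358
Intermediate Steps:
g = -316681/2 (g = -½*316681 = -316681/2 ≈ -1.5834e+5)
(92504 + g)/(108023 - 256445) = (92504 - 316681/2)/(108023 - 256445) = -131673/2/(-148422) = -131673/2*(-1/148422) = 43891/98948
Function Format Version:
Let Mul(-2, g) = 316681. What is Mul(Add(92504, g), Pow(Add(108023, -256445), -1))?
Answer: Rational(43891, 98948) ≈ 0.44358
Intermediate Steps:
g = Rational(-316681, 2) (g = Mul(Rational(-1, 2), 316681) = Rational(-316681, 2) ≈ -1.5834e+5)
Mul(Add(92504, g), Pow(Add(108023, -256445), -1)) = Mul(Add(92504, Rational(-316681, 2)), Pow(Add(108023, -256445), -1)) = Mul(Rational(-131673, 2), Pow(-148422, -1)) = Mul(Rational(-131673, 2), Rational(-1, 148422)) = Rational(43891, 98948)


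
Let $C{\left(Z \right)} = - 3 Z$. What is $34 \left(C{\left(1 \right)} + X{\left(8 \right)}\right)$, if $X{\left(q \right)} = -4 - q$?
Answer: $-510$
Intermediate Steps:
$34 \left(C{\left(1 \right)} + X{\left(8 \right)}\right) = 34 \left(\left(-3\right) 1 - 12\right) = 34 \left(-3 - 12\right) = 34 \left(-15\right) = -510$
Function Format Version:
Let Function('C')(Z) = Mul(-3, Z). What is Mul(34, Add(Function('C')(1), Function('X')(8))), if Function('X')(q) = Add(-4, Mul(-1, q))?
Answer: -510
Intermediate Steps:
Mul(34, Add(Function('C')(1), Function('X')(8))) = Mul(34, Add(Mul(-3, 1), Add(-4, Mul(-1, 8)))) = Mul(34, Add(-3, Add(-4, -8))) = Mul(34, Add(-3, -12)) = Mul(34, -15) = -510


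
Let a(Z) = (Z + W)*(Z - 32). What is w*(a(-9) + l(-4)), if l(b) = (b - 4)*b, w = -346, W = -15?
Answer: -351536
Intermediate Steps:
a(Z) = (-32 + Z)*(-15 + Z) (a(Z) = (Z - 15)*(Z - 32) = (-15 + Z)*(-32 + Z) = (-32 + Z)*(-15 + Z))
l(b) = b*(-4 + b) (l(b) = (-4 + b)*b = b*(-4 + b))
w*(a(-9) + l(-4)) = -346*((480 + (-9)² - 47*(-9)) - 4*(-4 - 4)) = -346*((480 + 81 + 423) - 4*(-8)) = -346*(984 + 32) = -346*1016 = -351536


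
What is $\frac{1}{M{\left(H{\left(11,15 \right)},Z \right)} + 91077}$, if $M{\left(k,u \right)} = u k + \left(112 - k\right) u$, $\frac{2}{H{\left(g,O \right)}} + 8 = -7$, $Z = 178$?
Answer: $\frac{1}{111013} \approx 9.008 \cdot 10^{-6}$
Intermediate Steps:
$H{\left(g,O \right)} = - \frac{2}{15}$ ($H{\left(g,O \right)} = \frac{2}{-8 - 7} = \frac{2}{-15} = 2 \left(- \frac{1}{15}\right) = - \frac{2}{15}$)
$M{\left(k,u \right)} = k u + u \left(112 - k\right)$
$\frac{1}{M{\left(H{\left(11,15 \right)},Z \right)} + 91077} = \frac{1}{112 \cdot 178 + 91077} = \frac{1}{19936 + 91077} = \frac{1}{111013}$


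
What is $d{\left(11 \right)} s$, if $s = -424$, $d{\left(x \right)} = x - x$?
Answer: $0$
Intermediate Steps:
$d{\left(x \right)} = 0$
$d{\left(11 \right)} s = 0 \left(-424\right) = 0$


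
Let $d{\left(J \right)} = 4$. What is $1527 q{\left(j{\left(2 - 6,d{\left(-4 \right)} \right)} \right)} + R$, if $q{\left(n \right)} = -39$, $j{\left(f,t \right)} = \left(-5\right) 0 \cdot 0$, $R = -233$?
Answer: $-59786$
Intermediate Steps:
$j{\left(f,t \right)} = 0$ ($j{\left(f,t \right)} = 0 \cdot 0 = 0$)
$1527 q{\left(j{\left(2 - 6,d{\left(-4 \right)} \right)} \right)} + R = 1527 \left(-39\right) - 233 = -59553 - 233 = -59786$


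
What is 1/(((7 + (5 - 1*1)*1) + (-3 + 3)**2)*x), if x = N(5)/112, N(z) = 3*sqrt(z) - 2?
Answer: 224/451 + 336*sqrt(5)/451 ≈ 2.1626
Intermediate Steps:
N(z) = -2 + 3*sqrt(z)
x = -1/56 + 3*sqrt(5)/112 (x = (-2 + 3*sqrt(5))/112 = (-2 + 3*sqrt(5))*(1/112) = -1/56 + 3*sqrt(5)/112 ≈ 0.042038)
1/(((7 + (5 - 1*1)*1) + (-3 + 3)**2)*x) = 1/(((7 + (5 - 1*1)*1) + (-3 + 3)**2)*(-1/56 + 3*sqrt(5)/112)) = 1/(((7 + (5 - 1)*1) + 0**2)*(-1/56 + 3*sqrt(5)/112)) = 1/(((7 + 4*1) + 0)*(-1/56 + 3*sqrt(5)/112)) = 1/(((7 + 4) + 0)*(-1/56 + 3*sqrt(5)/112)) = 1/((11 + 0)*(-1/56 + 3*sqrt(5)/112)) = 1/(11*(-1/56 + 3*sqrt(5)/112)) = 1/(-11/56 + 33*sqrt(5)/112)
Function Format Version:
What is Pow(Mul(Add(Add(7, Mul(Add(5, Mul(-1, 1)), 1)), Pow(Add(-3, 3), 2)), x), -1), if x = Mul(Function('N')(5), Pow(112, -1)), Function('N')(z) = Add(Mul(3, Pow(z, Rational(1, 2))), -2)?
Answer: Add(Rational(224, 451), Mul(Rational(336, 451), Pow(5, Rational(1, 2)))) ≈ 2.1626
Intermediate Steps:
Function('N')(z) = Add(-2, Mul(3, Pow(z, Rational(1, 2))))
x = Add(Rational(-1, 56), Mul(Rational(3, 112), Pow(5, Rational(1, 2)))) (x = Mul(Add(-2, Mul(3, Pow(5, Rational(1, 2)))), Pow(112, -1)) = Mul(Add(-2, Mul(3, Pow(5, Rational(1, 2)))), Rational(1, 112)) = Add(Rational(-1, 56), Mul(Rational(3, 112), Pow(5, Rational(1, 2)))) ≈ 0.042038)
Pow(Mul(Add(Add(7, Mul(Add(5, Mul(-1, 1)), 1)), Pow(Add(-3, 3), 2)), x), -1) = Pow(Mul(Add(Add(7, Mul(Add(5, Mul(-1, 1)), 1)), Pow(Add(-3, 3), 2)), Add(Rational(-1, 56), Mul(Rational(3, 112), Pow(5, Rational(1, 2))))), -1) = Pow(Mul(Add(Add(7, Mul(Add(5, -1), 1)), Pow(0, 2)), Add(Rational(-1, 56), Mul(Rational(3, 112), Pow(5, Rational(1, 2))))), -1) = Pow(Mul(Add(Add(7, Mul(4, 1)), 0), Add(Rational(-1, 56), Mul(Rational(3, 112), Pow(5, Rational(1, 2))))), -1) = Pow(Mul(Add(Add(7, 4), 0), Add(Rational(-1, 56), Mul(Rational(3, 112), Pow(5, Rational(1, 2))))), -1) = Pow(Mul(Add(11, 0), Add(Rational(-1, 56), Mul(Rational(3, 112), Pow(5, Rational(1, 2))))), -1) = Pow(Mul(11, Add(Rational(-1, 56), Mul(Rational(3, 112), Pow(5, Rational(1, 2))))), -1) = Pow(Add(Rational(-11, 56), Mul(Rational(33, 112), Pow(5, Rational(1, 2)))), -1)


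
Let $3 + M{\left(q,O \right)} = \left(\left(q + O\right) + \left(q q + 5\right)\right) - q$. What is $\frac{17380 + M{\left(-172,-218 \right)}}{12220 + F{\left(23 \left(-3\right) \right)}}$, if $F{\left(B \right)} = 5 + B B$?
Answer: $\frac{23374}{8493} \approx 2.7521$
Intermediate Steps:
$M{\left(q,O \right)} = 2 + O + q^{2}$ ($M{\left(q,O \right)} = -3 - \left(-5 - O - q q\right) = -3 - \left(-5 - O - q^{2}\right) = -3 + \left(5 + O + q^{2}\right) = 2 + O + q^{2}$)
$F{\left(B \right)} = 5 + B^{2}$
$\frac{17380 + M{\left(-172,-218 \right)}}{12220 + F{\left(23 \left(-3\right) \right)}} = \frac{17380 + \left(2 - 218 + \left(-172\right)^{2}\right)}{12220 + \left(5 + \left(23 \left(-3\right)\right)^{2}\right)} = \frac{17380 + \left(2 - 218 + 29584\right)}{12220 + \left(5 + \left(-69\right)^{2}\right)} = \frac{17380 + 29368}{12220 + \left(5 + 4761\right)} = \frac{46748}{12220 + 4766} = \frac{46748}{16986} = 46748 \cdot \frac{1}{16986} = \frac{23374}{8493}$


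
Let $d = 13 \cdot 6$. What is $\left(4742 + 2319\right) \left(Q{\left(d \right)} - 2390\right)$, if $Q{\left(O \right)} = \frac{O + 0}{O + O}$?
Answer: $- \frac{33744519}{2} \approx -1.6872 \cdot 10^{7}$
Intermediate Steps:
$d = 78$
$Q{\left(O \right)} = \frac{1}{2}$ ($Q{\left(O \right)} = \frac{O}{2 O} = O \frac{1}{2 O} = \frac{1}{2}$)
$\left(4742 + 2319\right) \left(Q{\left(d \right)} - 2390\right) = \left(4742 + 2319\right) \left(\frac{1}{2} - 2390\right) = 7061 \left(- \frac{4779}{2}\right) = - \frac{33744519}{2}$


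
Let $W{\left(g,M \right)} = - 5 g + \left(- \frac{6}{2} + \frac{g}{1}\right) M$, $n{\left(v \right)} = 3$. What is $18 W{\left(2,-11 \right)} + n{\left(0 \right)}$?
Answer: $21$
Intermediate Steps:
$W{\left(g,M \right)} = - 5 g + M \left(-3 + g\right)$ ($W{\left(g,M \right)} = - 5 g + \left(\left(-6\right) \frac{1}{2} + g 1\right) M = - 5 g + \left(-3 + g\right) M = - 5 g + M \left(-3 + g\right)$)
$18 W{\left(2,-11 \right)} + n{\left(0 \right)} = 18 \left(\left(-5\right) 2 - -33 - 22\right) + 3 = 18 \left(-10 + 33 - 22\right) + 3 = 18 \cdot 1 + 3 = 18 + 3 = 21$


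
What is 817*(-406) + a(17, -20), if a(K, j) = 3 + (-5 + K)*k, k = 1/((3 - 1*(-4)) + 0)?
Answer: -2321881/7 ≈ -3.3170e+5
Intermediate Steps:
k = ⅐ (k = 1/((3 + 4) + 0) = 1/(7 + 0) = 1/7 = ⅐ ≈ 0.14286)
a(K, j) = 16/7 + K/7 (a(K, j) = 3 + (-5 + K)*(⅐) = 3 + (-5/7 + K/7) = 16/7 + K/7)
817*(-406) + a(17, -20) = 817*(-406) + (16/7 + (⅐)*17) = -331702 + (16/7 + 17/7) = -331702 + 33/7 = -2321881/7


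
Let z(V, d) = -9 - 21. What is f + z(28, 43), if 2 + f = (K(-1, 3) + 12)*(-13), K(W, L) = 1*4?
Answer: -240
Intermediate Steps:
K(W, L) = 4
z(V, d) = -30
f = -210 (f = -2 + (4 + 12)*(-13) = -2 + 16*(-13) = -2 - 208 = -210)
f + z(28, 43) = -210 - 30 = -240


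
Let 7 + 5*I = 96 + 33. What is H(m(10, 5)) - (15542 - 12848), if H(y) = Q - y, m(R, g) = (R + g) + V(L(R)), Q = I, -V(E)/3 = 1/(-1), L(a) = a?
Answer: -13438/5 ≈ -2687.6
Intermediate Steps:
V(E) = 3 (V(E) = -3/(-1) = -3*(-1) = 3)
I = 122/5 (I = -7/5 + (96 + 33)/5 = -7/5 + (⅕)*129 = -7/5 + 129/5 = 122/5 ≈ 24.400)
Q = 122/5 ≈ 24.400
m(R, g) = 3 + R + g (m(R, g) = (R + g) + 3 = 3 + R + g)
H(y) = 122/5 - y
H(m(10, 5)) - (15542 - 12848) = (122/5 - (3 + 10 + 5)) - (15542 - 12848) = (122/5 - 1*18) - 1*2694 = (122/5 - 18) - 2694 = 32/5 - 2694 = -13438/5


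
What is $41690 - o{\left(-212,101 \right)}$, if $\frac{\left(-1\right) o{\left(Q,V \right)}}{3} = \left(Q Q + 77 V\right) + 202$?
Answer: $200459$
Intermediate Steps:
$o{\left(Q,V \right)} = -606 - 231 V - 3 Q^{2}$ ($o{\left(Q,V \right)} = - 3 \left(\left(Q Q + 77 V\right) + 202\right) = - 3 \left(\left(Q^{2} + 77 V\right) + 202\right) = - 3 \left(202 + Q^{2} + 77 V\right) = -606 - 231 V - 3 Q^{2}$)
$41690 - o{\left(-212,101 \right)} = 41690 - \left(-606 - 23331 - 3 \left(-212\right)^{2}\right) = 41690 - \left(-606 - 23331 - 134832\right) = 41690 - -158769 = 41690 + 158769 = 200459$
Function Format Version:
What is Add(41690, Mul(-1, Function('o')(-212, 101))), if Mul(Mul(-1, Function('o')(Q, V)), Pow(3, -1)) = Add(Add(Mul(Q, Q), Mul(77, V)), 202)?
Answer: 200459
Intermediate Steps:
Function('o')(Q, V) = Add(-606, Mul(-231, V), Mul(-3, Pow(Q, 2))) (Function('o')(Q, V) = Mul(-3, Add(Add(Mul(Q, Q), Mul(77, V)), 202)) = Mul(-3, Add(Add(Pow(Q, 2), Mul(77, V)), 202)) = Mul(-3, Add(202, Pow(Q, 2), Mul(77, V))) = Add(-606, Mul(-231, V), Mul(-3, Pow(Q, 2))))
Add(41690, Mul(-1, Function('o')(-212, 101))) = Add(41690, Mul(-1, Add(-606, Mul(-231, 101), Mul(-3, Pow(-212, 2))))) = Add(41690, Mul(-1, Add(-606, -23331, Mul(-3, 44944)))) = Add(41690, Mul(-1, Add(-606, -23331, -134832))) = Add(41690, Mul(-1, -158769)) = Add(41690, 158769) = 200459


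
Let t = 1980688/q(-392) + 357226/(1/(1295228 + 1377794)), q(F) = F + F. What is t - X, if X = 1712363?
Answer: 46788690862048/49 ≈ 9.5487e+11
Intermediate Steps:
q(F) = 2*F
t = 46788774767835/49 (t = 1980688/((2*(-392))) + 357226/(1/(1295228 + 1377794)) = 1980688/(-784) + 357226/(1/2673022) = 1980688*(-1/784) + 357226/(1/2673022) = -123793/49 + 357226*2673022 = -123793/49 + 954872956972 = 46788774767835/49 ≈ 9.5487e+11)
t - X = 46788774767835/49 - 1*1712363 = 46788774767835/49 - 1712363 = 46788690862048/49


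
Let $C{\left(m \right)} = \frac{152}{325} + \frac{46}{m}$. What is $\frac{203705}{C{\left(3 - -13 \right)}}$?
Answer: $\frac{529633000}{8691} \approx 60940.0$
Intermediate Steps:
$C{\left(m \right)} = \frac{152}{325} + \frac{46}{m}$ ($C{\left(m \right)} = 152 \cdot \frac{1}{325} + \frac{46}{m} = \frac{152}{325} + \frac{46}{m}$)
$\frac{203705}{C{\left(3 - -13 \right)}} = \frac{203705}{\frac{152}{325} + \frac{46}{3 - -13}} = \frac{203705}{\frac{152}{325} + \frac{46}{3 + 13}} = \frac{203705}{\frac{152}{325} + \frac{46}{16}} = \frac{203705}{\frac{152}{325} + 46 \cdot \frac{1}{16}} = \frac{203705}{\frac{152}{325} + \frac{23}{8}} = \frac{203705}{\frac{8691}{2600}} = 203705 \cdot \frac{2600}{8691} = \frac{529633000}{8691}$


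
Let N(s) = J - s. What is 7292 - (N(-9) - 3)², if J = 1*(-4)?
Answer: 7288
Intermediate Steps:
J = -4
N(s) = -4 - s
7292 - (N(-9) - 3)² = 7292 - ((-4 - 1*(-9)) - 3)² = 7292 - ((-4 + 9) - 3)² = 7292 - (5 - 3)² = 7292 - 1*2² = 7292 - 1*4 = 7292 - 4 = 7288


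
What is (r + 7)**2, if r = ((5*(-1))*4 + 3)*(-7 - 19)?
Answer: 201601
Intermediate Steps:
r = 442 (r = (-5*4 + 3)*(-26) = (-20 + 3)*(-26) = -17*(-26) = 442)
(r + 7)**2 = (442 + 7)**2 = 449**2 = 201601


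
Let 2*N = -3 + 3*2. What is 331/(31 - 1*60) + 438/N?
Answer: 8137/29 ≈ 280.59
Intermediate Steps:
N = 3/2 (N = (-3 + 3*2)/2 = (-3 + 6)/2 = (½)*3 = 3/2 ≈ 1.5000)
331/(31 - 1*60) + 438/N = 331/(31 - 1*60) + 438/(3/2) = 331/(31 - 60) + 438*(⅔) = 331/(-29) + 292 = 331*(-1/29) + 292 = -331/29 + 292 = 8137/29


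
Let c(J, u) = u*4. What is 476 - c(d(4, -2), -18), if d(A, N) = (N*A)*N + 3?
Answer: 548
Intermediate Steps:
d(A, N) = 3 + A*N² (d(A, N) = (A*N)*N + 3 = A*N² + 3 = 3 + A*N²)
c(J, u) = 4*u
476 - c(d(4, -2), -18) = 476 - 4*(-18) = 476 - 1*(-72) = 476 + 72 = 548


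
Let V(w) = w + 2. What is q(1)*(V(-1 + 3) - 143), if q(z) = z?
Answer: -139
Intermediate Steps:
V(w) = 2 + w
q(1)*(V(-1 + 3) - 143) = 1*((2 + (-1 + 3)) - 143) = 1*((2 + 2) - 143) = 1*(4 - 143) = 1*(-139) = -139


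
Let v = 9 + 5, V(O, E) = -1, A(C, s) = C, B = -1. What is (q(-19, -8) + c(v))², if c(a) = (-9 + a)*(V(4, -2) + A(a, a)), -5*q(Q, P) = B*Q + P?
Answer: 98596/25 ≈ 3943.8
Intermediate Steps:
q(Q, P) = -P/5 + Q/5 (q(Q, P) = -(-Q + P)/5 = -(P - Q)/5 = -P/5 + Q/5)
v = 14
c(a) = (-1 + a)*(-9 + a) (c(a) = (-9 + a)*(-1 + a) = (-1 + a)*(-9 + a))
(q(-19, -8) + c(v))² = ((-⅕*(-8) + (⅕)*(-19)) + (9 + 14² - 10*14))² = ((8/5 - 19/5) + (9 + 196 - 140))² = (-11/5 + 65)² = (314/5)² = 98596/25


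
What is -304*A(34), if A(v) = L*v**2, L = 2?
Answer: -702848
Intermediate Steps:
A(v) = 2*v**2
-304*A(34) = -608*34**2 = -608*1156 = -304*2312 = -702848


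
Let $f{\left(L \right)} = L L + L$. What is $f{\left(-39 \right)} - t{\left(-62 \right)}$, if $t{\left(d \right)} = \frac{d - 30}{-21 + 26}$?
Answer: $\frac{7502}{5} \approx 1500.4$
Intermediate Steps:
$t{\left(d \right)} = -6 + \frac{d}{5}$ ($t{\left(d \right)} = \frac{-30 + d}{5} = \left(-30 + d\right) \frac{1}{5} = -6 + \frac{d}{5}$)
$f{\left(L \right)} = L + L^{2}$ ($f{\left(L \right)} = L^{2} + L = L + L^{2}$)
$f{\left(-39 \right)} - t{\left(-62 \right)} = - 39 \left(1 - 39\right) - \left(-6 + \frac{1}{5} \left(-62\right)\right) = \left(-39\right) \left(-38\right) - \left(-6 - \frac{62}{5}\right) = 1482 - - \frac{92}{5} = 1482 + \frac{92}{5} = \frac{7502}{5}$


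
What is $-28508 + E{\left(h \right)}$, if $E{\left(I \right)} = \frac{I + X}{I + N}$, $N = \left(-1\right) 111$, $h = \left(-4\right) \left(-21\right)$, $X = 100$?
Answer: $- \frac{769900}{27} \approx -28515.0$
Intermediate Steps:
$h = 84$
$N = -111$
$E{\left(I \right)} = \frac{100 + I}{-111 + I}$ ($E{\left(I \right)} = \frac{I + 100}{I - 111} = \frac{100 + I}{-111 + I}$)
$-28508 + E{\left(h \right)} = -28508 + \frac{100 + 84}{-111 + 84} = -28508 + \frac{1}{-27} \cdot 184 = -28508 - \frac{184}{27} = - \frac{769900}{27}$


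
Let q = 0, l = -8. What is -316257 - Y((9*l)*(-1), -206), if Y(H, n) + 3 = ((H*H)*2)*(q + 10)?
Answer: -419934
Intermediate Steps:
Y(H, n) = -3 + 20*H**2 (Y(H, n) = -3 + ((H*H)*2)*(0 + 10) = -3 + (H**2*2)*10 = -3 + (2*H**2)*10 = -3 + 20*H**2)
-316257 - Y((9*l)*(-1), -206) = -316257 - (-3 + 20*((9*(-8))*(-1))**2) = -316257 - (-3 + 20*(-72*(-1))**2) = -316257 - (-3 + 20*72**2) = -316257 - (-3 + 20*5184) = -316257 - (-3 + 103680) = -316257 - 1*103677 = -316257 - 103677 = -419934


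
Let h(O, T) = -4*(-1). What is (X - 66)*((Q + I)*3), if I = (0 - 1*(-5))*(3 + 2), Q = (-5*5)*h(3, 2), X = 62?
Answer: 900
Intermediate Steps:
h(O, T) = 4
Q = -100 (Q = -5*5*4 = -25*4 = -100)
I = 25 (I = (0 + 5)*5 = 5*5 = 25)
(X - 66)*((Q + I)*3) = (62 - 66)*((-100 + 25)*3) = -(-300)*3 = -4*(-225) = 900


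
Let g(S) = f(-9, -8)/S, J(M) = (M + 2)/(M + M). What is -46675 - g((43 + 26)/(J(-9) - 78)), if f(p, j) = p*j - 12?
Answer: -9647755/207 ≈ -46608.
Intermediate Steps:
J(M) = (2 + M)/(2*M) (J(M) = (2 + M)/((2*M)) = (2 + M)*(1/(2*M)) = (2 + M)/(2*M))
f(p, j) = -12 + j*p (f(p, j) = j*p - 12 = -12 + j*p)
g(S) = 60/S (g(S) = (-12 - 8*(-9))/S = (-12 + 72)/S = 60/S)
-46675 - g((43 + 26)/(J(-9) - 78)) = -46675 - 60/((43 + 26)/((½)*(2 - 9)/(-9) - 78)) = -46675 - 60/(69/((½)*(-⅑)*(-7) - 78)) = -46675 - 60/(69/(7/18 - 78)) = -46675 - 60/(69/(-1397/18)) = -46675 - 60/(69*(-18/1397)) = -46675 - 60/(-1242/1397) = -46675 - 60*(-1397)/1242 = -46675 - 1*(-13970/207) = -46675 + 13970/207 = -9647755/207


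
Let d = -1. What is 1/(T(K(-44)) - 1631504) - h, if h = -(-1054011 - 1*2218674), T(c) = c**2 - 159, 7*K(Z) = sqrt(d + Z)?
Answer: -261656179503469/79951532 ≈ -3.2727e+6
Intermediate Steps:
K(Z) = sqrt(-1 + Z)/7
T(c) = -159 + c**2
h = 3272685 (h = -(-1054011 - 2218674) = -1*(-3272685) = 3272685)
1/(T(K(-44)) - 1631504) - h = 1/((-159 + (sqrt(-1 - 44)/7)**2) - 1631504) - 1*3272685 = 1/((-159 + (sqrt(-45)/7)**2) - 1631504) - 3272685 = 1/((-159 + ((3*I*sqrt(5))/7)**2) - 1631504) - 3272685 = 1/((-159 + (3*I*sqrt(5)/7)**2) - 1631504) - 3272685 = 1/((-159 - 45/49) - 1631504) - 3272685 = 1/(-7836/49 - 1631504) - 3272685 = 1/(-79951532/49) - 3272685 = -49/79951532 - 3272685 = -261656179503469/79951532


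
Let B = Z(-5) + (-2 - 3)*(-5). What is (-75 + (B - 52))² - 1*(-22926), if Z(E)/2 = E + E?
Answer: 37810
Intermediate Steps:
Z(E) = 4*E (Z(E) = 2*(E + E) = 2*(2*E) = 4*E)
B = 5 (B = 4*(-5) + (-2 - 3)*(-5) = -20 - 5*(-5) = -20 + 25 = 5)
(-75 + (B - 52))² - 1*(-22926) = (-75 + (5 - 52))² - 1*(-22926) = (-75 - 47)² + 22926 = (-122)² + 22926 = 14884 + 22926 = 37810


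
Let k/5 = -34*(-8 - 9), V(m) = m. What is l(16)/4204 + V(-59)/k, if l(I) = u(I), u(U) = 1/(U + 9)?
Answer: -619801/30373900 ≈ -0.020406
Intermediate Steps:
u(U) = 1/(9 + U)
l(I) = 1/(9 + I)
k = 2890 (k = 5*(-34*(-8 - 9)) = 5*(-34*(-17)) = 5*578 = 2890)
l(16)/4204 + V(-59)/k = 1/((9 + 16)*4204) - 59/2890 = (1/4204)/25 - 59*1/2890 = (1/25)*(1/4204) - 59/2890 = 1/105100 - 59/2890 = -619801/30373900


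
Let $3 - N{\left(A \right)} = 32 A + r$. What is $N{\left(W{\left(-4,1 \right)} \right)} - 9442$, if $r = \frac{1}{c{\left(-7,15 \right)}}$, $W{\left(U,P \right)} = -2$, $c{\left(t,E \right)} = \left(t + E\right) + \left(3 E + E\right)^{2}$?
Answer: $- \frac{33825001}{3608} \approx -9375.0$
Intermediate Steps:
$c{\left(t,E \right)} = E + t + 16 E^{2}$ ($c{\left(t,E \right)} = \left(E + t\right) + \left(4 E\right)^{2} = \left(E + t\right) + 16 E^{2} = E + t + 16 E^{2}$)
$r = \frac{1}{3608}$ ($r = \frac{1}{15 - 7 + 16 \cdot 15^{2}} = \frac{1}{15 - 7 + 16 \cdot 225} = \frac{1}{15 - 7 + 3600} = \frac{1}{3608} \approx 0.00027716$)
$N{\left(A \right)} = \frac{10823}{3608} - 32 A$ ($N{\left(A \right)} = 3 - \left(32 A + \frac{1}{3608}\right) = 3 - \left(\frac{1}{3608} + 32 A\right) = \frac{10823}{3608} - 32 A$)
$N{\left(W{\left(-4,1 \right)} \right)} - 9442 = \left(\frac{10823}{3608} - -64\right) - 9442 = \left(\frac{10823}{3608} + 64\right) - 9442 = \frac{241735}{3608} - 9442 = - \frac{33825001}{3608}$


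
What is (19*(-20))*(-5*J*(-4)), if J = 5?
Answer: -38000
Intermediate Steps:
(19*(-20))*(-5*J*(-4)) = (19*(-20))*(-5*5*(-4)) = -(-9500)*(-4) = -380*100 = -38000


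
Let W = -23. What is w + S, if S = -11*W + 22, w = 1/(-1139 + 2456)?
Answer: 362176/1317 ≈ 275.00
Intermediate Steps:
w = 1/1317 ≈ 0.00075930
S = 275 (S = -11*(-23) + 22 = 253 + 22 = 275)
w + S = 1/1317 + 275 = 362176/1317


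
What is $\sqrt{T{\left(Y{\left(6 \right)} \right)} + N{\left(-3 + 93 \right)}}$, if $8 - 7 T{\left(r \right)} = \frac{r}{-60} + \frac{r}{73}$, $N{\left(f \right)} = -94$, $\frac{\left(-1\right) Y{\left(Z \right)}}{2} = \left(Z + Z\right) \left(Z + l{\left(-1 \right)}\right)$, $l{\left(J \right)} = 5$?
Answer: $\frac{4 i \sqrt{37931530}}{2555} \approx 9.642 i$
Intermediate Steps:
$Y{\left(Z \right)} = - 4 Z \left(5 + Z\right)$ ($Y{\left(Z \right)} = - 2 \left(Z + Z\right) \left(Z + 5\right) = - 2 \cdot 2 Z \left(5 + Z\right) = - 4 Z \left(5 + Z\right)$)
$T{\left(r \right)} = \frac{8}{7} + \frac{13 r}{30660}$ ($T{\left(r \right)} = \frac{8}{7} - \frac{\frac{r}{-60} + \frac{r}{73}}{7} = \frac{8}{7} - \frac{r \left(- \frac{1}{60}\right) + r \frac{1}{73}}{7} = \frac{8}{7} - \frac{- \frac{r}{60} + \frac{r}{73}}{7} = \frac{8}{7} - \frac{\left(- \frac{13}{4380}\right) r}{7} = \frac{8}{7} + \frac{13 r}{30660}$)
$\sqrt{T{\left(Y{\left(6 \right)} \right)} + N{\left(-3 + 93 \right)}} = \sqrt{\left(\frac{8}{7} + \frac{13 \left(\left(-4\right) 6 \left(5 + 6\right)\right)}{30660}\right) - 94} = \sqrt{\left(\frac{8}{7} + \frac{13 \left(\left(-4\right) 6 \cdot 11\right)}{30660}\right) - 94} = \sqrt{\left(\frac{8}{7} + \frac{13}{30660} \left(-264\right)\right) - 94} = \sqrt{\left(\frac{8}{7} - \frac{286}{2555}\right) - 94} = \sqrt{\frac{2634}{2555} - 94} = \sqrt{- \frac{237536}{2555}} = \frac{4 i \sqrt{37931530}}{2555}$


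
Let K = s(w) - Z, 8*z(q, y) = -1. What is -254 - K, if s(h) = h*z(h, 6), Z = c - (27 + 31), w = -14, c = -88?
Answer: -1607/4 ≈ -401.75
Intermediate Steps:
z(q, y) = -⅛ (z(q, y) = (⅛)*(-1) = -⅛)
Z = -146 (Z = -88 - (27 + 31) = -88 - 1*58 = -88 - 58 = -146)
s(h) = -h/8 (s(h) = h*(-⅛) = -h/8)
K = 591/4 (K = -⅛*(-14) - 1*(-146) = 7/4 + 146 = 591/4 ≈ 147.75)
-254 - K = -254 - 1*591/4 = -254 - 591/4 = -1607/4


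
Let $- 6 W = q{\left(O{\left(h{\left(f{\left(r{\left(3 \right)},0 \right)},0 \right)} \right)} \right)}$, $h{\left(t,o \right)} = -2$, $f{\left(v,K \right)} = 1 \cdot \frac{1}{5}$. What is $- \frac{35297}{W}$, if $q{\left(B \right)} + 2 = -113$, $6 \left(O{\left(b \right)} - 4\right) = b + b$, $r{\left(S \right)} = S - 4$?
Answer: $- \frac{211782}{115} \approx -1841.6$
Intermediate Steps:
$r{\left(S \right)} = -4 + S$ ($r{\left(S \right)} = S - 4 = -4 + S$)
$f{\left(v,K \right)} = \frac{1}{5}$ ($f{\left(v,K \right)} = 1 \cdot \frac{1}{5} = \frac{1}{5}$)
$O{\left(b \right)} = 4 + \frac{b}{3}$ ($O{\left(b \right)} = 4 + \frac{b + b}{6} = 4 + \frac{2 b}{6} = 4 + \frac{b}{3}$)
$q{\left(B \right)} = -115$ ($q{\left(B \right)} = -2 - 113 = -115$)
$W = \frac{115}{6}$ ($W = \left(- \frac{1}{6}\right) \left(-115\right) = \frac{115}{6} \approx 19.167$)
$- \frac{35297}{W} = - \frac{35297}{\frac{115}{6}} = \left(-35297\right) \frac{6}{115} = - \frac{211782}{115}$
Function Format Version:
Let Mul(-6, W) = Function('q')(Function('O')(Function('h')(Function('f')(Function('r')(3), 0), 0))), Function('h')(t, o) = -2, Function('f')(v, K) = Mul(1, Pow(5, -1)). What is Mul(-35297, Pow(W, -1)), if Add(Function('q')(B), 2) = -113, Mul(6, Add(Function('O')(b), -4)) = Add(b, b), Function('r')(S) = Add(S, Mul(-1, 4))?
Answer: Rational(-211782, 115) ≈ -1841.6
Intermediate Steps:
Function('r')(S) = Add(-4, S) (Function('r')(S) = Add(S, -4) = Add(-4, S))
Function('f')(v, K) = Rational(1, 5) (Function('f')(v, K) = Mul(1, Rational(1, 5)) = Rational(1, 5))
Function('O')(b) = Add(4, Mul(Rational(1, 3), b)) (Function('O')(b) = Add(4, Mul(Rational(1, 6), Add(b, b))) = Add(4, Mul(Rational(1, 6), Mul(2, b))) = Add(4, Mul(Rational(1, 3), b)))
Function('q')(B) = -115 (Function('q')(B) = Add(-2, -113) = -115)
W = Rational(115, 6) (W = Mul(Rational(-1, 6), -115) = Rational(115, 6) ≈ 19.167)
Mul(-35297, Pow(W, -1)) = Mul(-35297, Pow(Rational(115, 6), -1)) = Mul(-35297, Rational(6, 115)) = Rational(-211782, 115)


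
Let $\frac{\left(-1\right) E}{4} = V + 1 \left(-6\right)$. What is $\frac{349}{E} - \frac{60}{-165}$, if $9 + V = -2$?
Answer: $\frac{4111}{748} \approx 5.496$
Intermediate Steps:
$V = -11$ ($V = -9 - 2 = -11$)
$E = 68$ ($E = - 4 \left(-11 + 1 \left(-6\right)\right) = - 4 \left(-11 - 6\right) = \left(-4\right) \left(-17\right) = 68$)
$\frac{349}{E} - \frac{60}{-165} = \frac{349}{68} - \frac{60}{-165} = 349 \cdot \frac{1}{68} - - \frac{4}{11} = \frac{349}{68} + \frac{4}{11} = \frac{4111}{748}$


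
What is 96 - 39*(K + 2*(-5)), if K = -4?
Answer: 642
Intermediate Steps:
96 - 39*(K + 2*(-5)) = 96 - 39*(-4 + 2*(-5)) = 96 - 39*(-4 - 10) = 96 - 39*(-14) = 96 + 546 = 642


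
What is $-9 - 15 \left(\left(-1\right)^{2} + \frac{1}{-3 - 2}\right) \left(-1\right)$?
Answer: $3$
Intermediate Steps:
$-9 - 15 \left(\left(-1\right)^{2} + \frac{1}{-3 - 2}\right) \left(-1\right) = -9 - 15 \left(1 + \frac{1}{-5}\right) \left(-1\right) = -9 - 15 \left(1 - \frac{1}{5}\right) \left(-1\right) = -9 - 15 \cdot \frac{4}{5} \left(-1\right) = -9 - -12 = -9 + 12 = 3$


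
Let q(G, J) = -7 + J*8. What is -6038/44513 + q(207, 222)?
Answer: 78737459/44513 ≈ 1768.9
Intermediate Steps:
q(G, J) = -7 + 8*J
-6038/44513 + q(207, 222) = -6038/44513 + (-7 + 8*222) = -6038*1/44513 + (-7 + 1776) = -6038/44513 + 1769 = 78737459/44513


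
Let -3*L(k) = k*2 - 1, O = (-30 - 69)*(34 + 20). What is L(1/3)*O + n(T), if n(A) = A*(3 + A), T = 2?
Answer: -584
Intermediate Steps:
O = -5346 (O = -99*54 = -5346)
L(k) = ⅓ - 2*k/3 (L(k) = -(k*2 - 1)/3 = -(2*k - 1)/3 = -(-1 + 2*k)/3 = ⅓ - 2*k/3)
L(1/3)*O + n(T) = (⅓ - ⅔/3)*(-5346) + 2*(3 + 2) = (⅓ - ⅔*⅓)*(-5346) + 2*5 = (⅓ - 2/9)*(-5346) + 10 = (⅑)*(-5346) + 10 = -594 + 10 = -584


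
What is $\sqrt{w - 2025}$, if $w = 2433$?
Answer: $2 \sqrt{102} \approx 20.199$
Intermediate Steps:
$\sqrt{w - 2025} = \sqrt{2433 - 2025} = \sqrt{408} = 2 \sqrt{102}$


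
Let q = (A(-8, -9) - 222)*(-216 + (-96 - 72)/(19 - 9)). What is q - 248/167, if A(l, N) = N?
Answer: 44902388/835 ≈ 53775.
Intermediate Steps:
q = 268884/5 (q = (-9 - 222)*(-216 + (-96 - 72)/(19 - 9)) = -231*(-216 - 168/10) = -231*(-216 - 168*1/10) = -231*(-216 - 84/5) = -231*(-1164/5) = 268884/5 ≈ 53777.)
q - 248/167 = 268884/5 - 248/167 = 44902388/835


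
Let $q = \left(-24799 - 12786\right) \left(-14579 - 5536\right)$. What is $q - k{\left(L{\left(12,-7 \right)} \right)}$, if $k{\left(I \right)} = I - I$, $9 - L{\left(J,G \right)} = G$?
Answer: $756022275$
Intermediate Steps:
$L{\left(J,G \right)} = 9 - G$
$k{\left(I \right)} = 0$
$q = 756022275$ ($q = \left(-37585\right) \left(-20115\right) = 756022275$)
$q - k{\left(L{\left(12,-7 \right)} \right)} = 756022275 - 0 = 756022275 + 0 = 756022275$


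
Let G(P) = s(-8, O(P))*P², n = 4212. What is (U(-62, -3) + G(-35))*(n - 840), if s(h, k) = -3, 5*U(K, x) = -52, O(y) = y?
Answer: -62135844/5 ≈ -1.2427e+7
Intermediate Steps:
U(K, x) = -52/5 (U(K, x) = (⅕)*(-52) = -52/5)
G(P) = -3*P²
(U(-62, -3) + G(-35))*(n - 840) = (-52/5 - 3*(-35)²)*(4212 - 840) = (-52/5 - 3*1225)*3372 = (-52/5 - 3675)*3372 = -18427/5*3372 = -62135844/5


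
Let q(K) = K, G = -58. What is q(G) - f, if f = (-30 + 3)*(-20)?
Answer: -598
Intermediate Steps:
f = 540 (f = -27*(-20) = 540)
q(G) - f = -58 - 1*540 = -58 - 540 = -598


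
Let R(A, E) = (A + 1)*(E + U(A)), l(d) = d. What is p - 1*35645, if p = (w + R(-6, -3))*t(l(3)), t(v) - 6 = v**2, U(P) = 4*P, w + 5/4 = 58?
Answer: -131075/4 ≈ -32769.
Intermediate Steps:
w = 227/4 (w = -5/4 + 58 = 227/4 ≈ 56.750)
t(v) = 6 + v**2
R(A, E) = (1 + A)*(E + 4*A) (R(A, E) = (A + 1)*(E + 4*A) = (1 + A)*(E + 4*A))
p = 11505/4 (p = (227/4 + (-3 + 4*(-6) + 4*(-6)**2 - 6*(-3)))*(6 + 3**2) = (227/4 + (-3 - 24 + 4*36 + 18))*(6 + 9) = (227/4 + (-3 - 24 + 144 + 18))*15 = (227/4 + 135)*15 = (767/4)*15 = 11505/4 ≈ 2876.3)
p - 1*35645 = 11505/4 - 1*35645 = 11505/4 - 35645 = -131075/4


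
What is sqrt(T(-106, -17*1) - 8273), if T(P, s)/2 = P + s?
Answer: I*sqrt(8519) ≈ 92.298*I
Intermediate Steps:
T(P, s) = 2*P + 2*s (T(P, s) = 2*(P + s) = 2*P + 2*s)
sqrt(T(-106, -17*1) - 8273) = sqrt((2*(-106) + 2*(-17*1)) - 8273) = sqrt((-212 + 2*(-17)) - 8273) = sqrt((-212 - 34) - 8273) = sqrt(-246 - 8273) = sqrt(-8519) = I*sqrt(8519)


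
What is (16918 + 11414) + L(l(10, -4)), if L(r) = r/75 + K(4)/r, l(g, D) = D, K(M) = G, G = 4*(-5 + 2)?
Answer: 2125121/75 ≈ 28335.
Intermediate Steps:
G = -12 (G = 4*(-3) = -12)
K(M) = -12
L(r) = -12/r + r/75 (L(r) = r/75 - 12/r = -12/r + r/75)
(16918 + 11414) + L(l(10, -4)) = (16918 + 11414) + (-12/(-4) + (1/75)*(-4)) = 28332 + (-12*(-¼) - 4/75) = 28332 + (3 - 4/75) = 28332 + 221/75 = 2125121/75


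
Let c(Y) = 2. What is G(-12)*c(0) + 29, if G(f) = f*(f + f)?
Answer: 605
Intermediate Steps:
G(f) = 2*f² (G(f) = f*(2*f) = 2*f²)
G(-12)*c(0) + 29 = (2*(-12)²)*2 + 29 = (2*144)*2 + 29 = 288*2 + 29 = 576 + 29 = 605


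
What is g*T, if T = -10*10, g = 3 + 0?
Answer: -300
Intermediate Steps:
g = 3
T = -100
g*T = 3*(-100) = -300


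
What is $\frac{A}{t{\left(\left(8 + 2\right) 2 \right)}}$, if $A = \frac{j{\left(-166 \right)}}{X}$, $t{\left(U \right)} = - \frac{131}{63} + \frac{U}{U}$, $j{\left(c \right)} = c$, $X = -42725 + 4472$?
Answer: $- \frac{1743}{433534} \approx -0.0040204$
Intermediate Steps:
$X = -38253$
$t{\left(U \right)} = - \frac{68}{63}$ ($t{\left(U \right)} = \left(-131\right) \frac{1}{63} + 1 = - \frac{131}{63} + 1 = - \frac{68}{63}$)
$A = \frac{166}{38253}$ ($A = - \frac{166}{-38253} = \left(-166\right) \left(- \frac{1}{38253}\right) = \frac{166}{38253} \approx 0.0043395$)
$\frac{A}{t{\left(\left(8 + 2\right) 2 \right)}} = \frac{166}{38253 \left(- \frac{68}{63}\right)} = \frac{166}{38253} \left(- \frac{63}{68}\right) = - \frac{1743}{433534}$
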